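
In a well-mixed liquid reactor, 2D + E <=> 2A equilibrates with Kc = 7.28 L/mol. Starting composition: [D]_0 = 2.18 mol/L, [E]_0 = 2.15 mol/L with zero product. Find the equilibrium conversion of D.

X = 0.756

Let X = conversion of D; extent ξ = 2.18X/2 mol/L.
Concentrations: [D] = 2.18 − 2.18X; [E] = 2.15 − 1.09X; [A] = 2.18X.
Kc = [A]^2 / ([D]^2 [E]).
Solving Kc = 7.28 for X ∈ (0,1): X = 0.756.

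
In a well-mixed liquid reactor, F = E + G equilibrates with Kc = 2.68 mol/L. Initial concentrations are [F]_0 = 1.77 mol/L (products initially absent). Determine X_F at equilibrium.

X = 0.688

Let X = conversion of F; extent ξ = 1.77·X mol/L.
Concentrations: [F] = 1.77 − 1.77X; [E] = 1.77X; [G] = 1.77X.
Kc = [E] [G] / ([F]).
Equating to 2.68 mol/L: the physical root is X = 0.688.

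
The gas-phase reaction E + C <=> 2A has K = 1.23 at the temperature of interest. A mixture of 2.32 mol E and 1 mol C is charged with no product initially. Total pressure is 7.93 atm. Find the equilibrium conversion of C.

X = 0.517

Take 1 mol C as basis and let X be its fractional conversion, so ξ = X.
At extent ξ: n_E = 2.32 − X; n_C = 1 − X; n_A = 2X.
Total moles n_T = 3.32 (Δν = 0, constant).
y_i = n_i/n_T, p_i = y_i·P. K = p_A^2 / (p_E p_C).
Substituting and setting equal to 1.23 gives a polynomial in X; the root in (0,1) is X = 0.517.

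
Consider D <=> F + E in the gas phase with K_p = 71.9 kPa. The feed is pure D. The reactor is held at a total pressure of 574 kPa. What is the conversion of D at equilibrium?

Basis: 1 mol D initially; let X = conversion of D. Extent ξ = X.
Moles: n_D = 1 − X; n_F = X; n_E = X.
Summing: n_T = 1 + X.
Mole fractions y_i = n_i/n_T; K_p = p_F p_E / (p_D) with p_i = y_i·P.
Setting this equal to 71.9 kPa and taking the physical root (0 < X < 1) gives X = 0.334.

X = 0.334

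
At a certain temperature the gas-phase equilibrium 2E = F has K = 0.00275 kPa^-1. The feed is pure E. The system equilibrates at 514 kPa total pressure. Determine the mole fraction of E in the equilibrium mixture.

y_E = 0.559

Let X = conversion of E (basis 1 mol E); extent of reaction ξ = 0.5X.
Mole table: n_E = 1 − X; n_F = 0.5X.
Summing: n_T = 1 − 0.5X.
With p_i = (n_i/n_T)P, K = p_F / (p_E^2).
Substituting and setting equal to 0.00275 kPa^-1 gives a polynomial in X; the root in (0,1) is X = 0.612.
Then n_E = 0.388, n_T = 0.694, so y_E = 0.559.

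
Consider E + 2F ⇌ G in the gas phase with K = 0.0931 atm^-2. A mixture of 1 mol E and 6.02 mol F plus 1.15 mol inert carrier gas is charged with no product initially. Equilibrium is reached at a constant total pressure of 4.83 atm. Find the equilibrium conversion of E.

X = 0.515

Let X = conversion of E (basis 1 mol E); extent of reaction ξ = X.
Moles: n_E = 1 − X; n_F = 6.02 − 2X; n_G = X; n_I = 1.15 (inert).
n_T = Σnᵢ = 8.17 − 2X.
y_i = n_i/n_T, p_i = y_i·P. K = p_G / (p_E p_F^2).
This yields a degree-3 equation in X; solving on (0,1), X = 0.515.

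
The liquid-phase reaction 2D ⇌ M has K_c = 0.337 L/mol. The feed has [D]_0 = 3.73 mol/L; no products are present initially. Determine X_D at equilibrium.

X = 0.538

Let X = conversion of D; extent ξ = 3.73X/2 mol/L.
Concentrations: [D] = 3.73 − 3.73X; [M] = 1.86X.
K_c = [M] / ([D]^2).
This equals 0.337 at X = 0.538 (the root in 0 < X < 1).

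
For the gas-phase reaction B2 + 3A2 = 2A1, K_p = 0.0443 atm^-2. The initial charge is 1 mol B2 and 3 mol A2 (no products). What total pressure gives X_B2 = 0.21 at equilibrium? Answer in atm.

P = 2.2 atm

Let X = conversion of B2 (basis 1 mol B2); extent of reaction ξ = X.
At extent ξ: n_B2 = 1 − X; n_A2 = 3 − 3X; n_A1 = 2X.
n_T = Σnᵢ = 4 − 2X.
K_p = p_A1^2 / (p_B2 p_A2^3) with p_i = (n_i/n_T)·P.
At X = 0.21: the mole-fraction product g(X) = Π y_i^ν_i = 0.215. Since K_p = g(X)·P^{-2}, P = (g/K_p)^(1/2) = (0.215/0.0443)^(1/2) = 2.2 atm.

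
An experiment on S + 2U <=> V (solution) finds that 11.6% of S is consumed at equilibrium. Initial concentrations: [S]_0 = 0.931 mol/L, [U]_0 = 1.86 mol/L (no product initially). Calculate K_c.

K_c = 0.0486 (mol/L)^-2

Let X = conversion of S.
Concentrations: [S] = 0.931 − 0.931X; [U] = 1.86 − 1.86X; [V] = 0.931X.
At X = 0.116: [S] = 0.823, [U] = 1.64, [V] = 0.108.
K_c = [V] / ([S] [U]^2) = 0.0486 (mol/L)^-2.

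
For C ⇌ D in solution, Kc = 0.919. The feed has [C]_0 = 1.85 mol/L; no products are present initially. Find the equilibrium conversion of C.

Let X = conversion of C; extent ξ = 1.85·X mol/L.
Concentrations: [C] = 1.85 − 1.85X; [D] = 1.85X.
Kc = [D] / ([C]).
Equating to 0.919: the physical root is X = 0.479.

X = 0.479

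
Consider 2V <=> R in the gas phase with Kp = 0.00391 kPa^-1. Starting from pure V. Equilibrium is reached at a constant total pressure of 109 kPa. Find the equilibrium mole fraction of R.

y_R = 0.244

Let X = conversion of V (basis 1 mol V); extent of reaction ξ = 0.5X.
Species balance: n_V = 1 − X; n_R = 0.5X.
Total moles n_T = 1 − 0.5X.
With p_i = (n_i/n_T)P, Kp = p_R / (p_V^2).
Substituting and setting equal to 0.00391 kPa^-1 gives a polynomial in X; the root in (0,1) is X = 0.392.
Then n_R = 0.196, n_T = 0.804, so y_R = 0.244.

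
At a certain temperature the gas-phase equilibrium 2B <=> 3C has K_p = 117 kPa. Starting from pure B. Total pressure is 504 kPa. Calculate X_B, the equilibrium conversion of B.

Take 1 mol B as basis and let X be its fractional conversion, so ξ = 0.5X.
At extent ξ: n_B = 1 − X; n_C = 1.5X.
Total moles n_T = 1 + 0.5X.
Mole fractions y_i = n_i/n_T; K_p = p_C^3 / (p_B^2) with p_i = y_i·P.
Setting this equal to 117 kPa and taking the physical root (0 < X < 1) gives X = 0.330.

X = 0.330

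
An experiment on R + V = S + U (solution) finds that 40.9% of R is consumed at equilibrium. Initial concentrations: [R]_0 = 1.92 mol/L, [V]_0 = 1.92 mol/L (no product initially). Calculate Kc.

Let X = conversion of R.
Concentrations: [R] = 1.92 − 1.92X; [V] = 1.92 − 1.92X; [S] = 1.92X; [U] = 1.92X.
At X = 0.409: [R] = 1.13, [V] = 1.13, [S] = 0.785, [U] = 0.785.
Kc = [S] [U] / ([R] [V]) = 0.479.

Kc = 0.479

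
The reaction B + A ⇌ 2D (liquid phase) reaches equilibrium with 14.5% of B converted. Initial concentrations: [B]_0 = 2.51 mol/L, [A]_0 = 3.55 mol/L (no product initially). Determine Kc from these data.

Let X = conversion of B.
Concentrations: [B] = 2.51 − 2.51X; [A] = 3.55 − 2.51X; [D] = 5.02X.
At X = 0.145: [B] = 2.15, [A] = 3.19, [D] = 0.728.
Kc = [D]^2 / ([B] [A]) = 0.0775.

Kc = 0.0775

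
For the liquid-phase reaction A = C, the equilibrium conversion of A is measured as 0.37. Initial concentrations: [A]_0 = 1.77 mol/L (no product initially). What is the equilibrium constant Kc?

Kc = 0.587

Let X = conversion of A.
Concentrations: [A] = 1.77 − 1.77X; [C] = 1.77X.
At X = 0.37: [A] = 1.12, [C] = 0.655.
Kc = [C] / ([A]) = 0.587.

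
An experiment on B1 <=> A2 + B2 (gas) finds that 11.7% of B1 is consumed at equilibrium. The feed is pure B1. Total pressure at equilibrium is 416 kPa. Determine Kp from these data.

Kp = 5.77 kPa

Basis: 1 mol B1 initially; let X = conversion of B1. Extent ξ = X.
Mole table: n_B1 = 1 − X; n_A2 = X; n_B2 = X.
n_T = Σnᵢ = 1 + X.
At X = 0.117: n_B1 = 0.883, n_A2 = 0.117, n_B2 = 0.117, n_T = 1.12.
p_i = (n_i/n_T)·P. Kp = p_A2 p_B2 / (p_B1) = 5.77 kPa.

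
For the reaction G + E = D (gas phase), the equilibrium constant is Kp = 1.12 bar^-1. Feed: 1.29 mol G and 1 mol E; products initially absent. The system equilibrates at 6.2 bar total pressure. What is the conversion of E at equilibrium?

Take 1 mol E as basis and let X be its fractional conversion, so ξ = X.
At extent ξ: n_G = 1.29 − X; n_E = 1 − X; n_D = X.
Summing: n_T = 2.29 − X.
y_i = n_i/n_T, p_i = y_i·P. Kp = p_D / (p_G p_E).
Substituting and setting equal to 1.12 bar^-1 gives a polynomial in X; the root in (0,1) is X = 0.717.

X = 0.717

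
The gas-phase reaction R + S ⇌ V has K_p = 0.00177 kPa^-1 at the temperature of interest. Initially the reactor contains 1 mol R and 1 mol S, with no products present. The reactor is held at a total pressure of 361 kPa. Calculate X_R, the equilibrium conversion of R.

Let X = conversion of R (basis 1 mol R); extent of reaction ξ = X.
Species balance: n_R = 1 − X; n_S = 1 − X; n_V = X.
Total moles n_T = 2 − X.
y_i = n_i/n_T, p_i = y_i·P. K_p = p_V / (p_R p_S).
Substituting and setting equal to 0.00177 kPa^-1 gives a polynomial in X; the root in (0,1) is X = 0.219.

X = 0.219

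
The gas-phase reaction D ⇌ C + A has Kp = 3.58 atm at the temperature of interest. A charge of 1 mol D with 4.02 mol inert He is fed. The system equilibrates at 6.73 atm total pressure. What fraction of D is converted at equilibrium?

X = 0.795

Basis: 1 mol D initially; let X = conversion of D. Extent ξ = X.
Moles: n_D = 1 − X; n_C = X; n_A = X; n_I = 4.02 (inert).
Summing: n_T = 5.02 + X.
With p_i = (n_i/n_T)P, Kp = p_C p_A / (p_D).
This yields a degree-2 equation in X; solving on (0,1), X = 0.795.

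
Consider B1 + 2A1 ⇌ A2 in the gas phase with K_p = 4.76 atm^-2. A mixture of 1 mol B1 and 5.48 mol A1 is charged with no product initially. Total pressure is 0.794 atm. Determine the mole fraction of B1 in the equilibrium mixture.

Take 1 mol B1 as basis and let X be its fractional conversion, so ξ = X.
At extent ξ: n_B1 = 1 − X; n_A1 = 5.48 − 2X; n_A2 = X.
Summing: n_T = 6.48 − 2X.
Mole fractions y_i = n_i/n_T; K_p = p_A2 / (p_B1 p_A1^2) with p_i = y_i·P.
Equating to 4.76 atm^-2 and solving on 0 < X < 1: X = 0.661.
Then n_B1 = 0.339, n_T = 5.16, so y_B1 = 0.066.

y_B1 = 0.066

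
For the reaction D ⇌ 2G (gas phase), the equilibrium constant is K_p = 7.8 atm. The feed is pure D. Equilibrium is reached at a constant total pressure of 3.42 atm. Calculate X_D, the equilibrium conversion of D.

Basis: 1 mol D initially; let X = conversion of D. Extent ξ = X.
Species balance: n_D = 1 − X; n_G = 2X.
Total moles n_T = 1 + X.
With p_i = (n_i/n_T)P, K_p = p_G^2 / (p_D).
This yields a degree-2 equation in X; solving on (0,1), X = 0.603.

X = 0.603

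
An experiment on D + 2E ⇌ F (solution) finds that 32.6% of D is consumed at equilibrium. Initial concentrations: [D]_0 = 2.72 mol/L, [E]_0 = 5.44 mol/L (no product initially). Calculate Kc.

Let X = conversion of D.
Concentrations: [D] = 2.72 − 2.72X; [E] = 5.44 − 5.44X; [F] = 2.72X.
At X = 0.326: [D] = 1.83, [E] = 3.67, [F] = 0.887.
Kc = [F] / ([D] [E]^2) = 0.036 (mol/L)^-2.

Kc = 0.036 (mol/L)^-2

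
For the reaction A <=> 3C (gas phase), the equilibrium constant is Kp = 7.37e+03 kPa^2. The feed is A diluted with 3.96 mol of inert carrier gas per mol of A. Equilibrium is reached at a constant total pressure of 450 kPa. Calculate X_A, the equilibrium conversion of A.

Take 1 mol A as basis and let X be its fractional conversion, so ξ = X.
Species balance: n_A = 1 − X; n_C = 3X; n_I = 3.96 (inert).
n_T = Σnᵢ = 4.96 + 2X.
y_i = n_i/n_T, p_i = y_i·P. Kp = p_C^3 / (p_A).
Equating to 7.37e+03 kPa^2 and solving on 0 < X < 1: X = 0.307.

X = 0.307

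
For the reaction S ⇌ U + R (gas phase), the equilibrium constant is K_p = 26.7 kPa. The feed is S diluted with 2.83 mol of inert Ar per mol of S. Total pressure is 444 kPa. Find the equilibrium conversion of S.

Take 1 mol S as basis and let X be its fractional conversion, so ξ = X.
At extent ξ: n_S = 1 − X; n_U = X; n_R = X; n_I = 2.83 (inert).
Total moles n_T = 3.83 + X.
With p_i = (n_i/n_T)P, K_p = p_U p_R / (p_S).
Substituting and setting equal to 26.7 kPa gives a polynomial in X; the root in (0,1) is X = 0.393.

X = 0.393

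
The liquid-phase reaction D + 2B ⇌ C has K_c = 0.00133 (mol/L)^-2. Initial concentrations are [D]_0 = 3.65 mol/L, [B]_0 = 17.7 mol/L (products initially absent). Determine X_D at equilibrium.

X = 0.251

Let X = conversion of D; extent ξ = 3.65·X mol/L.
Concentrations: [D] = 3.65 − 3.65X; [B] = 17.7 − 7.3X; [C] = 3.65X.
K_c = [C] / ([D] [B]^2).
Solving K_c = 0.00133 for X ∈ (0,1): X = 0.251.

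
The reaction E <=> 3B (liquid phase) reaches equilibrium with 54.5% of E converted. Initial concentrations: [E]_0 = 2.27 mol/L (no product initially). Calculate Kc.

Let X = conversion of E.
Concentrations: [E] = 2.27 − 2.27X; [B] = 6.81X.
At X = 0.545: [E] = 1.03, [B] = 3.71.
Kc = [B]^3 / ([E]) = 49.5 (mol/L)^2.

Kc = 49.5 (mol/L)^2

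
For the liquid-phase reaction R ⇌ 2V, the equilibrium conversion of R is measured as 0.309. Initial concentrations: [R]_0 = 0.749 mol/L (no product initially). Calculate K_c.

K_c = 0.414 mol/L

Let X = conversion of R.
Concentrations: [R] = 0.749 − 0.749X; [V] = 1.5X.
At X = 0.309: [R] = 0.518, [V] = 0.463.
K_c = [V]^2 / ([R]) = 0.414 mol/L.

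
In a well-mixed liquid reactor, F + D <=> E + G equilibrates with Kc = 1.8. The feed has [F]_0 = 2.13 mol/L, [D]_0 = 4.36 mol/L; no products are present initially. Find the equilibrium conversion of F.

X = 0.755

Let X = conversion of F; extent ξ = 2.13·X mol/L.
Concentrations: [F] = 2.13 − 2.13X; [D] = 4.36 − 2.13X; [E] = 2.13X; [G] = 2.13X.
Kc = [E] [G] / ([F] [D]).
Equating to 1.8: the physical root is X = 0.755.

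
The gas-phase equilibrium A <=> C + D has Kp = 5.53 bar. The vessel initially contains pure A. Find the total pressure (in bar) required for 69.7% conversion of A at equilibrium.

Take 1 mol A as basis and let X be its fractional conversion, so ξ = X.
At extent ξ: n_A = 1 − X; n_C = X; n_D = X.
Summing: n_T = 1 + X.
Kp = p_C p_D / (p_A) with p_i = (n_i/n_T)·P.
At X = 0.697: the mole-fraction product g(X) = Π y_i^ν_i = 0.9448. Since Kp = g(X)·P^{1}, P = (Kp/g)^(1/1) = (5.53/0.9448)^(1/1) = 5.85 bar.

P = 5.85 bar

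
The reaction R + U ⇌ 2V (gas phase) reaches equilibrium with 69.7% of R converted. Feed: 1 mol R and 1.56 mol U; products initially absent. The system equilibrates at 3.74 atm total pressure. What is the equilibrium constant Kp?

Basis: 1 mol R initially; let X = conversion of R. Extent ξ = X.
Mole table: n_R = 1 − X; n_U = 1.56 − X; n_V = 2X.
Since Δν = 0, n_T = 2.56 throughout.
At X = 0.697: n_R = 0.303, n_U = 0.863, n_V = 1.39, n_T = 2.56.
p_i = (n_i/n_T)·P. Kp = p_V^2 / (p_R p_U) = 7.43.

Kp = 7.43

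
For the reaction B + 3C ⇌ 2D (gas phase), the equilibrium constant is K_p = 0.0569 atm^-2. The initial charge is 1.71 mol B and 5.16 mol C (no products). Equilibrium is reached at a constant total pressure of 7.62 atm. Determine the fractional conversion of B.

Take 1.71 mol B as basis and let X be its fractional conversion, so ξ = 1.71X.
Moles: n_B = 1.71 − 1.71X; n_C = 5.16 − 5.13X; n_D = 3.42X.
Total moles n_T = 6.87 − 3.42X.
y_i = n_i/n_T, p_i = y_i·P. K_p = p_D^2 / (p_B p_C^3).
Equating to 0.0569 atm^-2 and solving on 0 < X < 1: X = 0.457.

X = 0.457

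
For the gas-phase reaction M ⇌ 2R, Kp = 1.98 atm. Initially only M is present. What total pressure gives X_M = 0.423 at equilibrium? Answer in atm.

P = 2.27 atm

Let X = conversion of M (basis 1 mol M); extent of reaction ξ = X.
Species balance: n_M = 1 − X; n_R = 2X.
Total moles n_T = 1 + X.
Kp = p_R^2 / (p_M) with p_i = (n_i/n_T)·P.
At X = 0.423: the mole-fraction product g(X) = Π y_i^ν_i = 0.8717. Since Kp = g(X)·P^{1}, P = (Kp/g)^(1/1) = (1.98/0.8717)^(1/1) = 2.27 atm.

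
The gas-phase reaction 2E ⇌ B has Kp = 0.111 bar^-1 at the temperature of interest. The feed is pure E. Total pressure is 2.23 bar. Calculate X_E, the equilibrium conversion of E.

X = 0.291

Basis: 1 mol E initially; let X = conversion of E. Extent ξ = 0.5X.
Species balance: n_E = 1 − X; n_B = 0.5X.
Total moles n_T = 1 − 0.5X.
With p_i = (n_i/n_T)P, Kp = p_B / (p_E^2).
Substituting and setting equal to 0.111 bar^-1 gives a polynomial in X; the root in (0,1) is X = 0.291.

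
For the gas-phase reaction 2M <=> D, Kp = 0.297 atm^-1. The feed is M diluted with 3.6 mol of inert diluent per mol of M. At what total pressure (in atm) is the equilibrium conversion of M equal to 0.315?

Basis: 1 mol M initially; let X = conversion of M. Extent ξ = 0.5X.
Species balance: n_M = 1 − X; n_D = 0.5X; n_I = 3.6 (inert).
Total moles n_T = 4.6 − 0.5X.
Kp = p_D / (p_M^2) with p_i = (n_i/n_T)·P.
At X = 0.315: the mole-fraction product g(X) = Π y_i^ν_i = 1.491. Since Kp = g(X)·P^{-1}, P = (g/Kp)^(1/1) = (1.491/0.297)^(1/1) = 5.02 atm.

P = 5.02 atm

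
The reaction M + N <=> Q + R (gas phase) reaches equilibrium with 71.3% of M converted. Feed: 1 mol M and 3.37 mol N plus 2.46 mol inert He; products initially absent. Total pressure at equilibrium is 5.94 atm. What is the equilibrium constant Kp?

Kp = 0.667

Let X = conversion of M (basis 1 mol M); extent of reaction ξ = X.
At extent ξ: n_M = 1 − X; n_N = 3.37 − X; n_Q = X; n_R = X; n_I = 2.46 (inert).
n_T stays at 6.83 (no change in mole number).
At X = 0.713: n_M = 0.287, n_N = 2.66, n_Q = 0.713, n_R = 0.713, n_T = 6.83.
p_i = (n_i/n_T)·P. Kp = p_Q p_R / (p_M p_N) = 0.667.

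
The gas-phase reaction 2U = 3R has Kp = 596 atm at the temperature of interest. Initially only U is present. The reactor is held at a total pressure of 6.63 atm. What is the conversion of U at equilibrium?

X = 0.869

Take 1 mol U as basis and let X be its fractional conversion, so ξ = 0.5X.
Species balance: n_U = 1 − X; n_R = 1.5X.
Total moles n_T = 1 + 0.5X.
With p_i = (n_i/n_T)P, Kp = p_R^3 / (p_U^2).
Equating to 596 atm and solving on 0 < X < 1: X = 0.869.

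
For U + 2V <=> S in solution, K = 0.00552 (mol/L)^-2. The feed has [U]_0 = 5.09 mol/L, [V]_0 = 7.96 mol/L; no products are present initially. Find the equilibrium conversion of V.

X = 0.223

Let X = conversion of V; extent ξ = 7.96X/2 mol/L.
Concentrations: [U] = 5.09 − 3.98X; [V] = 7.96 − 7.96X; [S] = 3.98X.
K = [S] / ([U] [V]^2).
Setting equal to 0.00552 and solving for X on (0,1) gives X = 0.223.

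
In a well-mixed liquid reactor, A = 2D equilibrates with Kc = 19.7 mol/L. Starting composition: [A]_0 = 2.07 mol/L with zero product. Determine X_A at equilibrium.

Let X = conversion of A; extent ξ = 2.07·X mol/L.
Concentrations: [A] = 2.07 − 2.07X; [D] = 4.14X.
Kc = [D]^2 / ([A]).
Setting equal to 19.7 and solving for X on (0,1) gives X = 0.758.

X = 0.758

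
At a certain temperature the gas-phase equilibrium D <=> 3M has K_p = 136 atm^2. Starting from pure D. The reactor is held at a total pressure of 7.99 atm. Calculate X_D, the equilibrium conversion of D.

X = 0.540

Basis: 1 mol D initially; let X = conversion of D. Extent ξ = X.
Species balance: n_D = 1 − X; n_M = 3X.
Total moles n_T = 1 + 2X.
y_i = n_i/n_T, p_i = y_i·P. K_p = p_M^3 / (p_D).
Setting this equal to 136 atm^2 and taking the physical root (0 < X < 1) gives X = 0.540.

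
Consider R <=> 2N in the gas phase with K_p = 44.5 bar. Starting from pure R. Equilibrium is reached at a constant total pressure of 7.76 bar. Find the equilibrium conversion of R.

X = 0.768

Let X = conversion of R (basis 1 mol R); extent of reaction ξ = X.
At extent ξ: n_R = 1 − X; n_N = 2X.
n_T = Σnᵢ = 1 + X.
Mole fractions y_i = n_i/n_T; K_p = p_N^2 / (p_R) with p_i = y_i·P.
Equating to 44.5 bar and solving on 0 < X < 1: X = 0.768.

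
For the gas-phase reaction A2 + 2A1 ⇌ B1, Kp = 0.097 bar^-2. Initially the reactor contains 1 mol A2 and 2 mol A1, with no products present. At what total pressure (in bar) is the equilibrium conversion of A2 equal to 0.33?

Basis: 1 mol A2 initially; let X = conversion of A2. Extent ξ = X.
Moles: n_A2 = 1 − X; n_A1 = 2 − 2X; n_B1 = X.
Summing: n_T = 3 − 2X.
Kp = p_B1 / (p_A2 p_A1^2) with p_i = (n_i/n_T)·P.
At X = 0.33: the mole-fraction product g(X) = Π y_i^ν_i = 1.502. Since Kp = g(X)·P^{-2}, P = (g/Kp)^(1/2) = (1.502/0.097)^(1/2) = 3.94 bar.

P = 3.94 bar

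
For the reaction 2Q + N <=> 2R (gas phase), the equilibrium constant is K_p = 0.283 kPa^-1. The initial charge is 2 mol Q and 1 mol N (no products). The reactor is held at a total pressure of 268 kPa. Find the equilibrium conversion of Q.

Take 2 mol Q as basis and let X be its fractional conversion, so ξ = X.
Species balance: n_Q = 2 − 2X; n_N = 1 − X; n_R = 2X.
Total moles n_T = 3 − X.
With p_i = (n_i/n_T)P, K_p = p_R^2 / (p_Q^2 p_N).
Setting this equal to 0.283 kPa^-1 and taking the physical root (0 < X < 1) gives X = 0.745.

X = 0.745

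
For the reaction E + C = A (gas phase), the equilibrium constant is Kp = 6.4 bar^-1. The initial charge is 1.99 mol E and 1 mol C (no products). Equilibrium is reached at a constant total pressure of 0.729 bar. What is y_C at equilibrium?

y_C = 0.122

Basis: 1 mol C initially; let X = conversion of C. Extent ξ = X.
At extent ξ: n_E = 1.99 − X; n_C = 1 − X; n_A = X.
Summing: n_T = 2.99 − X.
y_i = n_i/n_T, p_i = y_i·P. Kp = p_A / (p_E p_C).
This yields a degree-2 equation in X; solving on (0,1), X = 0.723.
Then n_C = 0.277, n_T = 2.27, so y_C = 0.122.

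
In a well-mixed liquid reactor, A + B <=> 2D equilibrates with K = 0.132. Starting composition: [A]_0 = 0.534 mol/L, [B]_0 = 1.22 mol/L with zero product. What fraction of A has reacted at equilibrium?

X = 0.229

Let X = conversion of A; extent ξ = 0.534·X mol/L.
Concentrations: [A] = 0.534 − 0.534X; [B] = 1.22 − 0.534X; [D] = 1.07X.
K = [D]^2 / ([A] [B]).
Solving K = 0.132 for X ∈ (0,1): X = 0.229.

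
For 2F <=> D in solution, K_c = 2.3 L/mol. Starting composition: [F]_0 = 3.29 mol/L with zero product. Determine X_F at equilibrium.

Let X = conversion of F; extent ξ = 3.29X/2 mol/L.
Concentrations: [F] = 3.29 − 3.29X; [D] = 1.65X.
K_c = [D] / ([F]^2).
Setting equal to 2.3 and solving for X on (0,1) gives X = 0.774.

X = 0.774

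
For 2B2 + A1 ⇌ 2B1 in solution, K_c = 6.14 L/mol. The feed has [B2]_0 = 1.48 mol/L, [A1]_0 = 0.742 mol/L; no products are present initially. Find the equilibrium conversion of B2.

X = 0.581

Let X = conversion of B2; extent ξ = 1.48X/2 mol/L.
Concentrations: [B2] = 1.48 − 1.48X; [A1] = 0.742 − 0.74X; [B1] = 1.48X.
K_c = [B1]^2 / ([B2]^2 [A1]).
Setting equal to 6.14 and solving for X on (0,1) gives X = 0.581.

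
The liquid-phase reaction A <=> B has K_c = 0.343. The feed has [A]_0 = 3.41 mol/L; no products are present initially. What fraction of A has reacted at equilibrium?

Let X = conversion of A; extent ξ = 3.41·X mol/L.
Concentrations: [A] = 3.41 − 3.41X; [B] = 3.41X.
K_c = [B] / ([A]).
This equals 0.343 at X = 0.255 (the root in 0 < X < 1).

X = 0.255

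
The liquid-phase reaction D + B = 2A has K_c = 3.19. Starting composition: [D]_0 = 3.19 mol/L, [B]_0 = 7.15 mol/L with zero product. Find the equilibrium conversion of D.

X = 0.658

Let X = conversion of D; extent ξ = 3.19·X mol/L.
Concentrations: [D] = 3.19 − 3.19X; [B] = 7.15 − 3.19X; [A] = 6.38X.
K_c = [A]^2 / ([D] [B]).
Solving K_c = 3.19 for X ∈ (0,1): X = 0.658.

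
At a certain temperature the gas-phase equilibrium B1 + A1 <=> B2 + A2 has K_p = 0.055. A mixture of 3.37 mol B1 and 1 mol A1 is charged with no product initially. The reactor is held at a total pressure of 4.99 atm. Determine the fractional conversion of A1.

X = 0.334

Take 1 mol A1 as basis and let X be its fractional conversion, so ξ = X.
Moles: n_B1 = 3.37 − X; n_A1 = 1 − X; n_B2 = X; n_A2 = X.
Total moles n_T = 4.37 (Δν = 0, constant).
y_i = n_i/n_T, p_i = y_i·P. K_p = p_B2 p_A2 / (p_B1 p_A1).
Substituting and setting equal to 0.055 gives a polynomial in X; the root in (0,1) is X = 0.334.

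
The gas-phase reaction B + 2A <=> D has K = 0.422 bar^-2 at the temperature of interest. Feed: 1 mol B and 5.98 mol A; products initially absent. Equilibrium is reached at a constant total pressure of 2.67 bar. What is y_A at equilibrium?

y_A = 0.823

Basis: 1 mol B initially; let X = conversion of B. Extent ξ = X.
Moles: n_B = 1 − X; n_A = 5.98 − 2X; n_D = X.
n_T = Σnᵢ = 6.98 − 2X.
Mole fractions y_i = n_i/n_T; K = p_D / (p_B p_A^2) with p_i = y_i·P.
Setting this equal to 0.422 bar^-2 and taking the physical root (0 < X < 1) gives X = 0.671.
Then n_A = 4.64, n_T = 5.64, so y_A = 0.823.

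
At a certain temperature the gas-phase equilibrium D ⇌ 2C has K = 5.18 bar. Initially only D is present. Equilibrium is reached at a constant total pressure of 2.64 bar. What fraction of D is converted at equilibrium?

X = 0.574

Take 1 mol D as basis and let X be its fractional conversion, so ξ = X.
Species balance: n_D = 1 − X; n_C = 2X.
Summing: n_T = 1 + X.
y_i = n_i/n_T, p_i = y_i·P. K = p_C^2 / (p_D).
Equating to 5.18 bar and solving on 0 < X < 1: X = 0.574.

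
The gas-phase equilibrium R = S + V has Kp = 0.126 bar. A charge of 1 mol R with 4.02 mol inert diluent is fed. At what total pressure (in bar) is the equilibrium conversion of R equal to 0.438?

P = 2.01 bar

Let X = conversion of R (basis 1 mol R); extent of reaction ξ = X.
Moles: n_R = 1 − X; n_S = X; n_V = X; n_I = 4.02 (inert).
Summing: n_T = 5.02 + X.
Kp = p_S p_V / (p_R) with p_i = (n_i/n_T)·P.
At X = 0.438: the mole-fraction product g(X) = Π y_i^ν_i = 0.06254. Since Kp = g(X)·P^{1}, P = (Kp/g)^(1/1) = (0.126/0.06254)^(1/1) = 2.01 bar.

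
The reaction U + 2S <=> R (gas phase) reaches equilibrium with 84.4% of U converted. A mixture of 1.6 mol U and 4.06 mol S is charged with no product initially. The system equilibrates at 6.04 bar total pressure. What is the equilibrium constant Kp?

Take 1.6 mol U as basis and let X be its fractional conversion, so ξ = 1.6X.
Mole table: n_U = 1.6 − 1.6X; n_S = 4.06 − 3.2X; n_R = 1.6X.
Summing: n_T = 5.66 − 3.2X.
At X = 0.844: n_U = 0.25, n_S = 1.36, n_R = 1.35, n_T = 2.96.
p_i = (n_i/n_T)·P. Kp = p_R / (p_U p_S^2) = 0.703 bar^-2.

Kp = 0.703 bar^-2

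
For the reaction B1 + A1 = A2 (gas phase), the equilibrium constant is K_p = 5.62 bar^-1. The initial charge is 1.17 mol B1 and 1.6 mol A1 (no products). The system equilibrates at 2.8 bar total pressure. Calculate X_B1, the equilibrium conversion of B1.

Take 1.17 mol B1 as basis and let X be its fractional conversion, so ξ = 1.17X.
At extent ξ: n_B1 = 1.17 − 1.17X; n_A1 = 1.6 − 1.17X; n_A2 = 1.17X.
Summing: n_T = 2.77 − 1.17X.
With p_i = (n_i/n_T)P, K_p = p_A2 / (p_B1 p_A1).
Equating to 5.62 bar^-1 and solving on 0 < X < 1: X = 0.844.

X = 0.844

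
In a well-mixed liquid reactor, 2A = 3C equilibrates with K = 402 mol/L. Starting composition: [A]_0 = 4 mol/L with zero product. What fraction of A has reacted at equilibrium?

X = 0.855

Let X = conversion of A; extent ξ = 4X/2 mol/L.
Concentrations: [A] = 4 − 4X; [C] = 6X.
K = [C]^3 / ([A]^2).
Setting equal to 402 and solving for X on (0,1) gives X = 0.855.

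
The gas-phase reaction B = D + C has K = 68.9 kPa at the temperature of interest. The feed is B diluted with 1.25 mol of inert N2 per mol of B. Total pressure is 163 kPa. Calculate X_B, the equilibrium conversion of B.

X = 0.653

Let X = conversion of B (basis 1 mol B); extent of reaction ξ = X.
At extent ξ: n_B = 1 − X; n_D = X; n_C = X; n_I = 1.25 (inert).
Summing: n_T = 2.25 + X.
Mole fractions y_i = n_i/n_T; K = p_D p_C / (p_B) with p_i = y_i·P.
Equating to 68.9 kPa and solving on 0 < X < 1: X = 0.653.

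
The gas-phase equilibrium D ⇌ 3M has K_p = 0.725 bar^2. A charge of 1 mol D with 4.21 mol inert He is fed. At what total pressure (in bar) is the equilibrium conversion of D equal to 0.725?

P = 0.927 bar

Let X = conversion of D (basis 1 mol D); extent of reaction ξ = X.
Mole table: n_D = 1 − X; n_M = 3X; n_I = 4.21 (inert).
Total moles n_T = 5.21 + 2X.
K_p = p_M^3 / (p_D) with p_i = (n_i/n_T)·P.
At X = 0.725: the mole-fraction product g(X) = Π y_i^ν_i = 0.8435. Since K_p = g(X)·P^{2}, P = (K_p/g)^(1/2) = (0.725/0.8435)^(1/2) = 0.927 bar.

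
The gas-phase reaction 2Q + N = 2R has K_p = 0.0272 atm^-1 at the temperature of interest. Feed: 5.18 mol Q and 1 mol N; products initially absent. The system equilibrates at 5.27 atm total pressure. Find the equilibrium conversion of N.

X = 0.299

Basis: 1 mol N initially; let X = conversion of N. Extent ξ = X.
Species balance: n_Q = 5.18 − 2X; n_N = 1 − X; n_R = 2X.
Total moles n_T = 6.18 − X.
y_i = n_i/n_T, p_i = y_i·P. K_p = p_R^2 / (p_Q^2 p_N).
Substituting and setting equal to 0.0272 atm^-1 gives a polynomial in X; the root in (0,1) is X = 0.299.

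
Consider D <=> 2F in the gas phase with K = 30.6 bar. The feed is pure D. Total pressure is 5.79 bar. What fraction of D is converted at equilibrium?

Basis: 1 mol D initially; let X = conversion of D. Extent ξ = X.
At extent ξ: n_D = 1 − X; n_F = 2X.
Summing: n_T = 1 + X.
y_i = n_i/n_T, p_i = y_i·P. K = p_F^2 / (p_D).
Equating to 30.6 bar and solving on 0 < X < 1: X = 0.754.

X = 0.754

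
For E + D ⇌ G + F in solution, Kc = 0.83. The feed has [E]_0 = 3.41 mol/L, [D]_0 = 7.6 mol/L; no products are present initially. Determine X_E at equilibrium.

Let X = conversion of E; extent ξ = 3.41·X mol/L.
Concentrations: [E] = 3.41 − 3.41X; [D] = 7.6 − 3.41X; [G] = 3.41X; [F] = 3.41X.
Kc = [G] [F] / ([E] [D]).
This equals 0.83 at X = 0.662 (the root in 0 < X < 1).

X = 0.662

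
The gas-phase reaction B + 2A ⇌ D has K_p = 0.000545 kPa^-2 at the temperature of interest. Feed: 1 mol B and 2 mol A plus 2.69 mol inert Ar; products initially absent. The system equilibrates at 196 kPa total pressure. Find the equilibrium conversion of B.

X = 0.493

Let X = conversion of B (basis 1 mol B); extent of reaction ξ = X.
Species balance: n_B = 1 − X; n_A = 2 − 2X; n_D = X; n_I = 2.69 (inert).
Summing: n_T = 5.69 − 2X.
With p_i = (n_i/n_T)P, K_p = p_D / (p_B p_A^2).
Setting this equal to 0.000545 kPa^-2 and taking the physical root (0 < X < 1) gives X = 0.493.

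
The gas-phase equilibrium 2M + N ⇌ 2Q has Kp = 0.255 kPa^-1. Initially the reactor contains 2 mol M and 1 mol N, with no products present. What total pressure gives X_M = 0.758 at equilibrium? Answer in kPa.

P = 356 kPa

Take 2 mol M as basis and let X be its fractional conversion, so ξ = X.
Species balance: n_M = 2 − 2X; n_N = 1 − X; n_Q = 2X.
Total moles n_T = 3 − X.
Kp = p_Q^2 / (p_M^2 p_N) with p_i = (n_i/n_T)·P.
At X = 0.758: the mole-fraction product g(X) = Π y_i^ν_i = 90.89. Since Kp = g(X)·P^{-1}, P = (g/Kp)^(1/1) = (90.89/0.255)^(1/1) = 356 kPa.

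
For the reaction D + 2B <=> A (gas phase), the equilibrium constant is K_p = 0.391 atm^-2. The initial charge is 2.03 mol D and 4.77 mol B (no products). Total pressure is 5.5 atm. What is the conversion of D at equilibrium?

X = 0.726

Basis: 2.03 mol D initially; let X = conversion of D. Extent ξ = 2.03X.
Mole table: n_D = 2.03 − 2.03X; n_B = 4.77 − 4.06X; n_A = 2.03X.
Summing: n_T = 6.8 − 4.06X.
Mole fractions y_i = n_i/n_T; K_p = p_A / (p_D p_B^2) with p_i = y_i·P.
Substituting and setting equal to 0.391 atm^-2 gives a polynomial in X; the root in (0,1) is X = 0.726.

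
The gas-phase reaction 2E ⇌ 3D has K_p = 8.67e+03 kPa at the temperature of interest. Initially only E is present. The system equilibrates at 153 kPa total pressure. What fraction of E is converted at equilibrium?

Take 1 mol E as basis and let X be its fractional conversion, so ξ = 0.5X.
Moles: n_E = 1 − X; n_D = 1.5X.
Summing: n_T = 1 + 0.5X.
Mole fractions y_i = n_i/n_T; K_p = p_D^3 / (p_E^2) with p_i = y_i·P.
Substituting and setting equal to 8.67e+03 kPa gives a polynomial in X; the root in (0,1) is X = 0.842.

X = 0.842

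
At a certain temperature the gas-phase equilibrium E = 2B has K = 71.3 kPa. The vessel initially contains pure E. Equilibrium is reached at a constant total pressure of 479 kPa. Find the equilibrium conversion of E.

Let X = conversion of E (basis 1 mol E); extent of reaction ξ = X.
Mole table: n_E = 1 − X; n_B = 2X.
Total moles n_T = 1 + X.
y_i = n_i/n_T, p_i = y_i·P. K = p_B^2 / (p_E).
This yields a degree-2 equation in X; solving on (0,1), X = 0.189.

X = 0.189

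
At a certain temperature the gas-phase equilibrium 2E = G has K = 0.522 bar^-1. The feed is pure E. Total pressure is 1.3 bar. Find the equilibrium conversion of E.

X = 0.481

Take 1 mol E as basis and let X be its fractional conversion, so ξ = 0.5X.
At extent ξ: n_E = 1 − X; n_G = 0.5X.
Total moles n_T = 1 − 0.5X.
With p_i = (n_i/n_T)P, K = p_G / (p_E^2).
Equating to 0.522 bar^-1 and solving on 0 < X < 1: X = 0.481.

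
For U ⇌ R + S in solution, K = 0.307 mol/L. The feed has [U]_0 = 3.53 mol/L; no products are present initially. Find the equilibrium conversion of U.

X = 0.255

Let X = conversion of U; extent ξ = 3.53·X mol/L.
Concentrations: [U] = 3.53 − 3.53X; [R] = 3.53X; [S] = 3.53X.
K = [R] [S] / ([U]).
Solving K = 0.307 for X ∈ (0,1): X = 0.255.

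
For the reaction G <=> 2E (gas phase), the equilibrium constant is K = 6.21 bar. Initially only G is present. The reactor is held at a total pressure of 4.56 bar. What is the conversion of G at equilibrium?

X = 0.504

Take 1 mol G as basis and let X be its fractional conversion, so ξ = X.
Mole table: n_G = 1 − X; n_E = 2X.
Summing: n_T = 1 + X.
With p_i = (n_i/n_T)P, K = p_E^2 / (p_G).
Equating to 6.21 bar and solving on 0 < X < 1: X = 0.504.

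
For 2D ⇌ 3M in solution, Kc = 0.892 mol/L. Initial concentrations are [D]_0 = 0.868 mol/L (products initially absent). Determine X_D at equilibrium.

X = 0.451

Let X = conversion of D; extent ξ = 0.868X/2 mol/L.
Concentrations: [D] = 0.868 − 0.868X; [M] = 1.3X.
Kc = [M]^3 / ([D]^2).
Setting equal to 0.892 and solving for X on (0,1) gives X = 0.451.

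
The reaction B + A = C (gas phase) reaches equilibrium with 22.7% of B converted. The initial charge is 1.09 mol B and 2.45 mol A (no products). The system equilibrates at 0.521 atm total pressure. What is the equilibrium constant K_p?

K_p = 0.843 atm^-1

Take 1.09 mol B as basis and let X be its fractional conversion, so ξ = 1.09X.
At extent ξ: n_B = 1.09 − 1.09X; n_A = 2.45 − 1.09X; n_C = 1.09X.
Total moles n_T = 3.54 − 1.09X.
At X = 0.227: n_B = 0.843, n_A = 2.2, n_C = 0.247, n_T = 3.29.
p_i = (n_i/n_T)·P. K_p = p_C / (p_B p_A) = 0.843 atm^-1.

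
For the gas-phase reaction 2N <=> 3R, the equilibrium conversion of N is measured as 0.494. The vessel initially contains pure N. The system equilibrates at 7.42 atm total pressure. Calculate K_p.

Basis: 1 mol N initially; let X = conversion of N. Extent ξ = 0.5X.
Species balance: n_N = 1 − X; n_R = 1.5X.
Total moles n_T = 1 + 0.5X.
At X = 0.494: n_N = 0.506, n_R = 0.741, n_T = 1.25.
p_i = (n_i/n_T)·P. K_p = p_R^3 / (p_N^2) = 9.46 atm.

K_p = 9.46 atm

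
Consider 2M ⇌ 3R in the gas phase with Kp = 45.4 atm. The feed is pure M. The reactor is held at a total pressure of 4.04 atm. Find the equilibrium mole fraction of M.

Let X = conversion of M (basis 1 mol M); extent of reaction ξ = 0.5X.
At extent ξ: n_M = 1 − X; n_R = 1.5X.
n_T = Σnᵢ = 1 + 0.5X.
Mole fractions y_i = n_i/n_T; Kp = p_R^3 / (p_M^2) with p_i = y_i·P.
Substituting and setting equal to 45.4 atm gives a polynomial in X; the root in (0,1) is X = 0.715.
Then n_M = 0.285, n_T = 1.36, so y_M = 0.210.

y_M = 0.210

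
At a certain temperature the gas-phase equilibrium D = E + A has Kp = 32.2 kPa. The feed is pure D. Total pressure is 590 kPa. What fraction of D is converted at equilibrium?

X = 0.227

Take 1 mol D as basis and let X be its fractional conversion, so ξ = X.
Species balance: n_D = 1 − X; n_E = X; n_A = X.
Summing: n_T = 1 + X.
y_i = n_i/n_T, p_i = y_i·P. Kp = p_E p_A / (p_D).
This yields a degree-2 equation in X; solving on (0,1), X = 0.227.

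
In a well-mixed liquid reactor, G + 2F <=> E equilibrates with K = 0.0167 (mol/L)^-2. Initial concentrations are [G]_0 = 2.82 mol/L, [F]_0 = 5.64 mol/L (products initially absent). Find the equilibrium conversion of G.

X = 0.236

Let X = conversion of G; extent ξ = 2.82·X mol/L.
Concentrations: [G] = 2.82 − 2.82X; [F] = 5.64 − 5.64X; [E] = 2.82X.
K = [E] / ([G] [F]^2).
This equals 0.0167 at X = 0.236 (the root in 0 < X < 1).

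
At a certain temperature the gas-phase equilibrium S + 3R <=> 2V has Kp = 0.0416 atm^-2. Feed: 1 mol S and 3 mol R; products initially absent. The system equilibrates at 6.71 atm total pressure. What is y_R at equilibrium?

Basis: 1 mol S initially; let X = conversion of S. Extent ξ = X.
At extent ξ: n_S = 1 − X; n_R = 3 − 3X; n_V = 2X.
n_T = Σnᵢ = 4 − 2X.
Mole fractions y_i = n_i/n_T; Kp = p_V^2 / (p_S p_R^3) with p_i = y_i·P.
Setting this equal to 0.0416 atm^-2 and taking the physical root (0 < X < 1) gives X = 0.400.
Then n_R = 1.8, n_T = 3.2, so y_R = 0.562.

y_R = 0.562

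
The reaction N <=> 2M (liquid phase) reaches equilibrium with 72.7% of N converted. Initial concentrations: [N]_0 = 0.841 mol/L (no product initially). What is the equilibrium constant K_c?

K_c = 6.51 mol/L

Let X = conversion of N.
Concentrations: [N] = 0.841 − 0.841X; [M] = 1.68X.
At X = 0.727: [N] = 0.23, [M] = 1.22.
K_c = [M]^2 / ([N]) = 6.51 mol/L.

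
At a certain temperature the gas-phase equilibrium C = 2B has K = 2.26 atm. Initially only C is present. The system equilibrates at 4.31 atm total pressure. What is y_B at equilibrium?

y_B = 0.508

Let X = conversion of C (basis 1 mol C); extent of reaction ξ = X.
Species balance: n_C = 1 − X; n_B = 2X.
n_T = Σnᵢ = 1 + X.
Mole fractions y_i = n_i/n_T; K = p_B^2 / (p_C) with p_i = y_i·P.
This yields a degree-2 equation in X; solving on (0,1), X = 0.340.
Then n_B = 0.681, n_T = 1.34, so y_B = 0.508.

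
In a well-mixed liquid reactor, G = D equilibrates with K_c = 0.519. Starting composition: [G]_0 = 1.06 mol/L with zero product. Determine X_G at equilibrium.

Let X = conversion of G; extent ξ = 1.06·X mol/L.
Concentrations: [G] = 1.06 − 1.06X; [D] = 1.06X.
K_c = [D] / ([G]).
Setting equal to 0.519 and solving for X on (0,1) gives X = 0.342.

X = 0.342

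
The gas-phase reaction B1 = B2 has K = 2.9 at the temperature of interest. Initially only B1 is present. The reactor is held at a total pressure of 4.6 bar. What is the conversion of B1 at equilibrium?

X = 0.744

Basis: 1 mol B1 initially; let X = conversion of B1. Extent ξ = X.
Moles: n_B1 = 1 − X; n_B2 = X.
Since Δν = 0, n_T = 1 throughout.
With p_i = (n_i/n_T)P, K = p_B2 / (p_B1).
Setting this equal to 2.9 and taking the physical root (0 < X < 1) gives X = 0.744.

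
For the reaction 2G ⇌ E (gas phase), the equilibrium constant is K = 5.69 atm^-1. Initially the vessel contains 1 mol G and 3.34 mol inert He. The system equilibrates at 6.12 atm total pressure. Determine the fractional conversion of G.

Basis: 1 mol G initially; let X = conversion of G. Extent ξ = 0.5X.
At extent ξ: n_G = 1 − X; n_E = 0.5X; n_I = 3.34 (inert).
n_T = Σnᵢ = 4.34 − 0.5X.
y_i = n_i/n_T, p_i = y_i·P. K = p_E / (p_G^2).
This yields a degree-2 equation in X; solving on (0,1), X = 0.789.

X = 0.789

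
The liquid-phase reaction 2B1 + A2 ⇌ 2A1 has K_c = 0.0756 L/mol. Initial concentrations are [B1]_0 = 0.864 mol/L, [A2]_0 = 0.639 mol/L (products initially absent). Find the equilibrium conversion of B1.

Let X = conversion of B1; extent ξ = 0.864X/2 mol/L.
Concentrations: [B1] = 0.864 − 0.864X; [A2] = 0.639 − 0.432X; [A1] = 0.864X.
K_c = [A1]^2 / ([B1]^2 [A2]).
Setting equal to 0.0756 and solving for X on (0,1) gives X = 0.171.

X = 0.171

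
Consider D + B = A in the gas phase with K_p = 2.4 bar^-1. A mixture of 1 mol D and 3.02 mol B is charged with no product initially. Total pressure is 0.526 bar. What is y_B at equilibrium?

y_B = 0.718

Take 1 mol D as basis and let X be its fractional conversion, so ξ = X.
Species balance: n_D = 1 − X; n_B = 3.02 − X; n_A = X.
n_T = Σnᵢ = 4.02 − X.
With p_i = (n_i/n_T)P, K_p = p_A / (p_D p_B).
Equating to 2.4 bar^-1 and solving on 0 < X < 1: X = 0.475.
Then n_B = 2.54, n_T = 3.54, so y_B = 0.718.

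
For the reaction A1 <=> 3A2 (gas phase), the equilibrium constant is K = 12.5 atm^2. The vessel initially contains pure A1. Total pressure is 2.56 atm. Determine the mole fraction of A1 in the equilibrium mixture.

Take 1 mol A1 as basis and let X be its fractional conversion, so ξ = X.
At extent ξ: n_A1 = 1 − X; n_A2 = 3X.
Total moles n_T = 1 + 2X.
With p_i = (n_i/n_T)P, K = p_A2^3 / (p_A1).
Substituting and setting equal to 12.5 atm^2 gives a polynomial in X; the root in (0,1) is X = 0.521.
Then n_A1 = 0.479, n_T = 2.04, so y_A1 = 0.235.

y_A1 = 0.235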